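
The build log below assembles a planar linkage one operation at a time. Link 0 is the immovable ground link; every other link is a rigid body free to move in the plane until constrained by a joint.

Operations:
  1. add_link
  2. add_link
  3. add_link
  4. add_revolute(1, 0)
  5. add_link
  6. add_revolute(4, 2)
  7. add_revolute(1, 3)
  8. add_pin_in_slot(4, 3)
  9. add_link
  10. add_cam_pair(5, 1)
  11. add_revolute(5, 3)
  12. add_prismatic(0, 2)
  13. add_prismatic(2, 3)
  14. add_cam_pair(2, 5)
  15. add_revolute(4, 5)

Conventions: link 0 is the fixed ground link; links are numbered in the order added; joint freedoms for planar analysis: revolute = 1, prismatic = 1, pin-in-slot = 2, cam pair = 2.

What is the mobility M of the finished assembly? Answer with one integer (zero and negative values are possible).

link 0 = ground. State L|J1|J2 = 1|0|0
+link1  2|0|0
+link2  3|0|0
+link3  4|0|0
R(1,0) f=1→J1  4|1|0
+link4  5|1|0
R(4,2) f=1→J1  5|2|0
R(1,3) f=1→J1  5|3|0
PS(4,3) f=2→J2  5|3|1
+link5  6|3|1
C(5,1) f=2→J2  6|3|2
R(5,3) f=1→J1  6|4|2
P(0,2) f=1→J1  6|5|2
P(2,3) f=1→J1  6|6|2
C(2,5) f=2→J2  6|6|3
R(4,5) f=1→J1  6|7|3
M = 3(6−1)−2·7−3 = 15−14−3 = -2

M = -2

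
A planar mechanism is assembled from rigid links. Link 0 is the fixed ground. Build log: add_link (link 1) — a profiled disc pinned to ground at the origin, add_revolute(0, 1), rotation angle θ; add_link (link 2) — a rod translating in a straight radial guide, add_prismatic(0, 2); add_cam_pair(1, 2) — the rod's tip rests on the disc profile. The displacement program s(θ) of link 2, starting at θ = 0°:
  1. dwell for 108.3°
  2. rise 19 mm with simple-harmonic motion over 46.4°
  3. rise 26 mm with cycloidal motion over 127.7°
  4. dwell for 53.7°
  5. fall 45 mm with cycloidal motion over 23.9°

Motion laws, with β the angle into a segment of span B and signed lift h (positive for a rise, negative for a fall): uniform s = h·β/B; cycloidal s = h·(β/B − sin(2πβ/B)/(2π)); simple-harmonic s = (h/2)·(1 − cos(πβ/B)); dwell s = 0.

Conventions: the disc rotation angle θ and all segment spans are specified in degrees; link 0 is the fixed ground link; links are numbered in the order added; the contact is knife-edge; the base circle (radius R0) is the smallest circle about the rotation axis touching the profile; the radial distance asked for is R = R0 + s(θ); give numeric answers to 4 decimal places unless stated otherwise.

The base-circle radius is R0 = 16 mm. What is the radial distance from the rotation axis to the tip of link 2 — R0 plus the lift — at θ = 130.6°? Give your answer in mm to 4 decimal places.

seg 1 [0°–108.3°] dwell: s stays 0.0000
seg 2 [108.3°–154.7°] simple-harmonic, h=19: θ=130.6° here. β=22.3, B=46.4. 19/2·(1 − cos(π·0.4806)) = 8.9215 → s = 8.9215
R = R0 + s = 16 + 8.9215 = 24.9215

24.9215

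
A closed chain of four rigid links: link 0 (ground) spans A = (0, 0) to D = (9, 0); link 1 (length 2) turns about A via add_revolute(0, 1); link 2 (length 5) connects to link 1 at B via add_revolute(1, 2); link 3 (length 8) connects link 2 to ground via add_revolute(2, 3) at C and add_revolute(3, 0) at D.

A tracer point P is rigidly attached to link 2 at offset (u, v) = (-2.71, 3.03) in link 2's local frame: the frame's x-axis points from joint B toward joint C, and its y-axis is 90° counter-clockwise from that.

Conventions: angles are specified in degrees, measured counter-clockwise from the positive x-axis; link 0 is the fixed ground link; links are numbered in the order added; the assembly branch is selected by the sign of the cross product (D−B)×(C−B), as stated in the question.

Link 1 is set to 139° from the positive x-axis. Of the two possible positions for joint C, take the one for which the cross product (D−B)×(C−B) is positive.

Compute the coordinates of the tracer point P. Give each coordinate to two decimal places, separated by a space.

A=(0,0), D=(9.00,0)
B = A + 2.00·(cos139°, sin139°) = (-1.5094, 1.3121)
|BD| = 10.5910
circle(B,5.00) ∩ circle(D,8.00): a=3.4543, h=3.6149
  candidates: C₊=(2.3661,4.4712) cross=38.286; C₋=(1.4704,-2.7029) cross=-38.286
  branch + wants cross > 0 → take C=(2.3661,4.4712) (cross=38.286)
ex = (C−B)/|BC| = (0.7751,0.6318); ey = (-0.6318,0.7751)
P = B + -2.71·ex + 3.03·ey = (-5.5244,1.9485)

-5.52 1.95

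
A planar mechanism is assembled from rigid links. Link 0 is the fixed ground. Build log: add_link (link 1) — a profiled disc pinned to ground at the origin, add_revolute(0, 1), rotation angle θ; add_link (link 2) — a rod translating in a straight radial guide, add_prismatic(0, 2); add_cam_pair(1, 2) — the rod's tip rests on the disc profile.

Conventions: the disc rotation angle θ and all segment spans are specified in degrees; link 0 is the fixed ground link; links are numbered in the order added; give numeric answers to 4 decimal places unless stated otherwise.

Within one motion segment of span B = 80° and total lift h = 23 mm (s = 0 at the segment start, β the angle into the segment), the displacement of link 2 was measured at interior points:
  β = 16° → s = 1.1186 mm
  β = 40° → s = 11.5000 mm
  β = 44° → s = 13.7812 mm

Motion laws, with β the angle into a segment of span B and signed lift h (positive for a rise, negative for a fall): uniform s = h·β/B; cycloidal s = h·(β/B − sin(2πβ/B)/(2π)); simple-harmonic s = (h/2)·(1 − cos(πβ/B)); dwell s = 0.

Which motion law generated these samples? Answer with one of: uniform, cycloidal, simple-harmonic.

candidates at β/B = r: uniform s = h·r (linear in β); cycloidal s = h·(r − sin(2πr)/(2π)); simple-harmonic s = (h/2)(1 − cos(πr))
β=16°: printed 1.1186 | uniform 4.6000, cycloidal 1.1186, simple-harmonic 2.1963
β=40°: printed 11.5000 | uniform 11.5000, cycloidal 11.5000, simple-harmonic 11.5000
β=44°: printed 13.7812 | uniform 12.6500, cycloidal 13.7812, simple-harmonic 13.2990
only one law matches every sample → cycloidal

cycloidal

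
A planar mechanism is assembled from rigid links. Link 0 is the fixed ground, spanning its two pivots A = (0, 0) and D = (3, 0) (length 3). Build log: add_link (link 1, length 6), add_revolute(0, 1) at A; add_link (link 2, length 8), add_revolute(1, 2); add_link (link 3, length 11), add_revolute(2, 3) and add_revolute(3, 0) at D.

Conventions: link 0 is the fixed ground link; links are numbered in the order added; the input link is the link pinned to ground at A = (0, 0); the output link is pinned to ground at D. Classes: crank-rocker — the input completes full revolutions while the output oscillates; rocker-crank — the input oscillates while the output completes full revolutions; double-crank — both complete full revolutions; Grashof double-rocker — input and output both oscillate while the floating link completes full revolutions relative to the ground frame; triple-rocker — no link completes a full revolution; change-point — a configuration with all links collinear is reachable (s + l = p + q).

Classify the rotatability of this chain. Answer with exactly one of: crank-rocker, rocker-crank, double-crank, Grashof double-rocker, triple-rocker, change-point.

lengths: ground=3, input=6, coupler=8, output=11
sorted: s=3 (shortest), l=11 (longest), p+q=14
s + l = 14 vs p + q = 14
s + l = p + q → change-point (collinear configuration reachable)

change-point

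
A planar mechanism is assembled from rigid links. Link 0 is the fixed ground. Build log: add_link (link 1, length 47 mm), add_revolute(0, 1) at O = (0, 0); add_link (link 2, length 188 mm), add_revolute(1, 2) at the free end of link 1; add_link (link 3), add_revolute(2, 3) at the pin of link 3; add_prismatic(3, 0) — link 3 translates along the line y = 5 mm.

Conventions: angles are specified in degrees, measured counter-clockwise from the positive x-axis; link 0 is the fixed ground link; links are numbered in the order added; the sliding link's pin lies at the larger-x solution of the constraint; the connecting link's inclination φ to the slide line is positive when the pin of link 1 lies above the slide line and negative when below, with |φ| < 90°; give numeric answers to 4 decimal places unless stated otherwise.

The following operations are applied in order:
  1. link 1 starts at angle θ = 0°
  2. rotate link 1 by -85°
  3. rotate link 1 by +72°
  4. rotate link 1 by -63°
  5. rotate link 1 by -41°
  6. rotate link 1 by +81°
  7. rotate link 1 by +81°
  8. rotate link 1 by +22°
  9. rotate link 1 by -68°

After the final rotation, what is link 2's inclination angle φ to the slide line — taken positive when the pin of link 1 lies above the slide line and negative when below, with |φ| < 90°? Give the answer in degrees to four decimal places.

geometry: r = 47 mm, L = 188 mm, e = 5 mm; θ starts at 0°
rotate link 1 by -85°: θ ← 0° -85° = -85°
rotate link 1 by +72°: θ ← -85° +72° = -13°
rotate link 1 by -63°: θ ← -13° -63° = -76°
rotate link 1 by -41°: θ ← -76° -41° = -117°
rotate link 1 by +81°: θ ← -117° +81° = -36°
rotate link 1 by +81°: θ ← -36° +81° = 45°
rotate link 1 by +22°: θ ← 45° +22° = 67°
rotate link 1 by -68°: θ ← 67° -68° = -1°
h = r sin θ − e = -0.820263 − 5 = -5.820263
sin φ = h / L = -5.820263 / 188 = -0.03095885
φ = arcsin(-0.03095885) = -1.774095°

-1.7741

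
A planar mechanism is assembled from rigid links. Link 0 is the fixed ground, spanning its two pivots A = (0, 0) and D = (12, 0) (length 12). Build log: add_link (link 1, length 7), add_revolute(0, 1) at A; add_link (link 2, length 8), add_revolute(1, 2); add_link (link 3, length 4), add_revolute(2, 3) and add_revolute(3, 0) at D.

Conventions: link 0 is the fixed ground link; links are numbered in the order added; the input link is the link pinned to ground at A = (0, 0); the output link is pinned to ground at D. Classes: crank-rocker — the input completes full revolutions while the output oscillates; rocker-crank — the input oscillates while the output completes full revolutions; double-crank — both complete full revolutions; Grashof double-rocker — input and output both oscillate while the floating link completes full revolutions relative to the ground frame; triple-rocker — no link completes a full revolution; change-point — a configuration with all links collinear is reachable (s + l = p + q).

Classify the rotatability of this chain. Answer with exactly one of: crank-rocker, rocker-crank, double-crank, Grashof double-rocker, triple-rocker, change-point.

lengths: ground=12, input=7, coupler=8, output=4
sorted: s=4 (shortest), l=12 (longest), p+q=15
s + l = 16 vs p + q = 15
s + l > p + q → non-Grashof → no link fully rotates → triple-rocker

triple-rocker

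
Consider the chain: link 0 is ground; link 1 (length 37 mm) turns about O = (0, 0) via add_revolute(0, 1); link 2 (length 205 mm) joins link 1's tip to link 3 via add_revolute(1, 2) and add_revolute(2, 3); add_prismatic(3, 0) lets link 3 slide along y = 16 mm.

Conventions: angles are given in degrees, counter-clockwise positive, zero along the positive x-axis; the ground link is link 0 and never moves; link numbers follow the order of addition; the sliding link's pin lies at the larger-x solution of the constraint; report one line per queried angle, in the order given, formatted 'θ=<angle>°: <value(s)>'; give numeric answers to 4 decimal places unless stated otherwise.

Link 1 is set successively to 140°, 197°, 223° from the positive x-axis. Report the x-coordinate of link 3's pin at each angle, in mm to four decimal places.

geometry: r = 37 mm, L = 205 mm, e = 16 mm
θ=140°: crank pin P = (r cos θ, r sin θ) = (-28.343644, 23.783142)
θ=140°: h = r sin θ − e = 23.783142 − 16 = 7.783142
θ=140°: x = r cos θ + √(L² − h²) = -28.343644 + 204.852197 = 176.508553
θ=197°: crank pin P = (r cos θ, r sin θ) = (-35.383276, -10.817753)
θ=197°: h = r sin θ − e = -10.817753 − 16 = -26.817753
θ=197°: x = r cos θ + √(L² − h²) = -35.383276 + 203.238304 = 167.855028
θ=223°: crank pin P = (r cos θ, r sin θ) = (-27.060087, -25.233939)
θ=223°: h = r sin θ − e = -25.233939 − 16 = -41.233939
θ=223°: x = r cos θ + √(L² − h²) = -27.060087 + 200.810264 = 173.750177

θ=140°: 176.5086
θ=197°: 167.8550
θ=223°: 173.7502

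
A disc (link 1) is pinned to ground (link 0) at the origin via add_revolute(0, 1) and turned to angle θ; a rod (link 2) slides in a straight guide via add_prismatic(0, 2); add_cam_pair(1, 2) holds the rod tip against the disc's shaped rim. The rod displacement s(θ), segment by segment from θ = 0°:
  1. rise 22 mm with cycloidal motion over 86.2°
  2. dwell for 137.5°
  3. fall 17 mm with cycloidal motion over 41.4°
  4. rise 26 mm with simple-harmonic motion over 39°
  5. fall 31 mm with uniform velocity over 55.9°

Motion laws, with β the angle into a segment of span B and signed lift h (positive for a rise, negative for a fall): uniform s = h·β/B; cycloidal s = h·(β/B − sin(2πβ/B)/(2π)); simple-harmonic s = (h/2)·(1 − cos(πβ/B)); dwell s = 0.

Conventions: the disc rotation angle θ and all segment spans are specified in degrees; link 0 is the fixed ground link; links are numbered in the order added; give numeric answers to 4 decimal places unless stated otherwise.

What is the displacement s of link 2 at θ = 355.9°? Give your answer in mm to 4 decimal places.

segment 1 (0° to 86.2°, cycloidal, h = 22) is passed completely: s = 0.0000 + (22) = 22.0000
segment 2 (86.2° to 223.7°, dwell): s unchanged at 22.0000
segment 3 (223.7° to 265.1°, cycloidal, h = -17) is passed completely: s = 22.0000 + (-17) = 5.0000
segment 4 (265.1° to 304.1°, simple-harmonic, h = 26) is passed completely: s = 5.0000 + (26) = 31.0000
θ = 355.9° falls in segment 5 (304.1° to 360°, uniform, h = -31): β = 355.9 − 304.1 = 51.8°, B = 55.9°; Δs = -31·51.8/55.9 = -28.7263; s = 31.0000 − 28.7263 = 2.2737

2.2737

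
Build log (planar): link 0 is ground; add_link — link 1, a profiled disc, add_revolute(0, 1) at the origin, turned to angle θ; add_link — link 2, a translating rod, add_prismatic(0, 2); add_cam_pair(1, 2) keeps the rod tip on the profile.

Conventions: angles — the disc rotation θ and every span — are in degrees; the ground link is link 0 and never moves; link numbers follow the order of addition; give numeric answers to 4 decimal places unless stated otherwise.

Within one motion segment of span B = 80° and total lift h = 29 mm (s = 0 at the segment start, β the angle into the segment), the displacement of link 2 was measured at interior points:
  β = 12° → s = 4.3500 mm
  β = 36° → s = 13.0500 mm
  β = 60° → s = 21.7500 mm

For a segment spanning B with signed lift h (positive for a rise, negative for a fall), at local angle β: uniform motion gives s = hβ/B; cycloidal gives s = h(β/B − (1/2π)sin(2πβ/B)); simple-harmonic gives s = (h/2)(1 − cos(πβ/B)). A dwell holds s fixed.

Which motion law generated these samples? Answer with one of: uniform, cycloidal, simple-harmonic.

candidates at β/B = r: uniform s = h·r (linear in β); cycloidal s = h·(r − sin(2πr)/(2π)); simple-harmonic s = (h/2)(1 − cos(πr))
β=12°: printed 4.3500 | uniform 4.3500, cycloidal 0.6160, simple-harmonic 1.5804
β=36°: printed 13.0500 | uniform 13.0500, cycloidal 11.6237, simple-harmonic 12.2317
β=60°: printed 21.7500 | uniform 21.7500, cycloidal 26.3655, simple-harmonic 24.7530
only one law matches every sample → uniform

uniform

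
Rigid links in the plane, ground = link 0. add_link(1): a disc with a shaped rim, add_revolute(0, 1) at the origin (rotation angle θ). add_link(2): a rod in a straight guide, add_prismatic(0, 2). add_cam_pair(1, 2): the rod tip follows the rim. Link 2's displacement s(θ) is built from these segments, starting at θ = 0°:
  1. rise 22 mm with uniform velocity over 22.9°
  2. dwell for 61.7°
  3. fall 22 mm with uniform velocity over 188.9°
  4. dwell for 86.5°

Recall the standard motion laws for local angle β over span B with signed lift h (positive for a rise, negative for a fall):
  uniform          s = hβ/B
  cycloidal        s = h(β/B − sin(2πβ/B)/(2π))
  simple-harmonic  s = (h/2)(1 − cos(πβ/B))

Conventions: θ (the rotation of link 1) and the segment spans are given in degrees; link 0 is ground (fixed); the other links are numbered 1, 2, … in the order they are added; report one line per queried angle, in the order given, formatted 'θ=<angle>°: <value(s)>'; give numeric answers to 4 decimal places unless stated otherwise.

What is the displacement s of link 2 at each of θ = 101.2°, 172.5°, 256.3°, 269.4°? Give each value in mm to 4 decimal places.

segment 1 (0° to 22.9°, uniform, h = 22) is passed completely: s = 0.0000 + (22) = 22.0000
segment 2 (22.9° to 84.6°, dwell): s unchanged at 22.0000
θ = 101.2° falls in segment 3 (84.6° to 273.5°, uniform, h = -22): β = 101.2 − 84.6 = 16.6°, B = 188.9°; Δs = -22·16.6/188.9 = -1.9333; s = 22.0000 − 1.9333 = 20.0667
θ = 172.5° falls in segment 3 (84.6° to 273.5°, uniform, h = -22): β = 172.5 − 84.6 = 87.9°, B = 188.9°; Δs = -22·87.9/188.9 = -10.2372; s = 22.0000 − 10.2372 = 11.7628
θ = 256.3° falls in segment 3 (84.6° to 273.5°, uniform, h = -22): β = 256.3 − 84.6 = 171.7°, B = 188.9°; Δs = -22·171.7/188.9 = -19.9968; s = 22.0000 − 19.9968 = 2.0032
θ = 269.4° falls in segment 3 (84.6° to 273.5°, uniform, h = -22): β = 269.4 − 84.6 = 184.8°, B = 188.9°; Δs = -22·184.8/188.9 = -21.5225; s = 22.0000 − 21.5225 = 0.4775

θ=101.2°: 20.0667
θ=172.5°: 11.7628
θ=256.3°: 2.0032
θ=269.4°: 0.4775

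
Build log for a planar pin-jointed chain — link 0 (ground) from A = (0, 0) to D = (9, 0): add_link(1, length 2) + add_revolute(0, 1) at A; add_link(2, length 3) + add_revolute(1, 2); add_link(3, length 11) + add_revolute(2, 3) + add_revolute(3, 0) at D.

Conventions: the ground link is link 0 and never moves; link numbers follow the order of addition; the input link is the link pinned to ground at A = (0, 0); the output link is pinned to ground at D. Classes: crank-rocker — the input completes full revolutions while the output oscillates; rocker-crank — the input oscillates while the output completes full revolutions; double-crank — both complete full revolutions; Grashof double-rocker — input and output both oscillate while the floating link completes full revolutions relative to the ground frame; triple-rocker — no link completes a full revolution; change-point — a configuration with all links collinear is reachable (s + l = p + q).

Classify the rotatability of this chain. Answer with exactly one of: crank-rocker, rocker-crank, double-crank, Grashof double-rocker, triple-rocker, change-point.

lengths: ground=9, input=2, coupler=3, output=11
sorted: s=2 (shortest), l=11 (longest), p+q=12
s + l = 13 vs p + q = 12
s + l > p + q → non-Grashof → no link fully rotates → triple-rocker

triple-rocker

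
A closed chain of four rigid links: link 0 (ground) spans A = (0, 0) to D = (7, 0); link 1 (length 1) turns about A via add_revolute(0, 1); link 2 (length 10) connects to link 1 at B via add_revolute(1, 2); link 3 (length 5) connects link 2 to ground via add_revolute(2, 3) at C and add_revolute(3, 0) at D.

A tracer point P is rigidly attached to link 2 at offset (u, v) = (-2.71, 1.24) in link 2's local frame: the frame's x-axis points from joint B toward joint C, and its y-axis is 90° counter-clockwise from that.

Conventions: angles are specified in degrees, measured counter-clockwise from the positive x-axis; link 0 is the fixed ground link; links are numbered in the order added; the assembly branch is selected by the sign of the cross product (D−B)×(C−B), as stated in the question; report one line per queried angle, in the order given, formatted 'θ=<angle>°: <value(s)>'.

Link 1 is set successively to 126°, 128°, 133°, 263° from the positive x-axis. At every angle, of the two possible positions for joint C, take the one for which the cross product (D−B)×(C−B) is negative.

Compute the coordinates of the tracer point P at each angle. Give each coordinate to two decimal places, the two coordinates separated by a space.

A=(0,0), D=(7.00,0)
θ=126°: B = A + 1.00·(cos126°, sin126°) = (-0.5878, 0.8090)
θ=126°: |BD| = 7.6308
θ=126°: circle(B,10.00) ∩ circle(D,5.00): a=8.7297, h=4.8777
θ=126°:   candidates: C₊=(8.6098,4.7337) cross=37.221; C₋=(7.5756,-4.9668) cross=-37.221
θ=126°:   branch - wants cross < 0 → take C=(7.5756,-4.9668) (cross=-37.221)
θ=126°: ex = (C−B)/|BC| = (0.8163,-0.5776); ey = (0.5776,0.8163)
θ=126°: P = B + -2.71·ex + 1.24·ey = (-2.0839,3.3865)
θ=128°: B = A + 1.00·(cos128°, sin128°) = (-0.6157, 0.7880)
θ=128°: |BD| = 7.6563
θ=128°: circle(B,10.00) ∩ circle(D,5.00): a=8.7261, h=4.8842
θ=128°:   candidates: C₊=(8.5668,4.7482) cross=37.395; C₋=(7.5614,-4.9684) cross=-37.395
θ=128°:   branch - wants cross < 0 → take C=(7.5614,-4.9684) (cross=-37.395)
θ=128°: ex = (C−B)/|BC| = (0.8177,-0.5756); ey = (0.5756,0.8177)
θ=128°: P = B + -2.71·ex + 1.24·ey = (-2.1178,3.3619)
θ=133°: B = A + 1.00·(cos133°, sin133°) = (-0.6820, 0.7314)
θ=133°: |BD| = 7.7167
θ=133°: circle(B,10.00) ∩ circle(D,5.00): a=8.7179, h=4.8987
θ=133°:   candidates: C₊=(8.4610,4.7818) cross=37.802; C₋=(7.5324,-4.9716) cross=-37.802
θ=133°:   branch - wants cross < 0 → take C=(7.5324,-4.9716) (cross=-37.802)
θ=133°: ex = (C−B)/|BC| = (0.8214,-0.5703); ey = (0.5703,0.8214)
θ=133°: P = B + -2.71·ex + 1.24·ey = (-2.2009,3.2954)
θ=263°: B = A + 1.00·(cos263°, sin263°) = (-0.1219, -0.9925)
θ=263°: |BD| = 7.1907
θ=263°: circle(B,10.00) ∩ circle(D,5.00): a=8.8104, h=4.7304
θ=263°:   candidates: C₊=(7.9513,4.9087) cross=34.015; C₋=(9.2572,-4.4615) cross=-34.015
θ=263°:   branch - wants cross < 0 → take C=(9.2572,-4.4615) (cross=-34.015)
θ=263°: ex = (C−B)/|BC| = (0.9379,-0.3469); ey = (0.3469,0.9379)
θ=263°: P = B + -2.71·ex + 1.24·ey = (-2.2334,1.1105)

θ=126°: -2.08 3.39
θ=128°: -2.12 3.36
θ=133°: -2.20 3.30
θ=263°: -2.23 1.11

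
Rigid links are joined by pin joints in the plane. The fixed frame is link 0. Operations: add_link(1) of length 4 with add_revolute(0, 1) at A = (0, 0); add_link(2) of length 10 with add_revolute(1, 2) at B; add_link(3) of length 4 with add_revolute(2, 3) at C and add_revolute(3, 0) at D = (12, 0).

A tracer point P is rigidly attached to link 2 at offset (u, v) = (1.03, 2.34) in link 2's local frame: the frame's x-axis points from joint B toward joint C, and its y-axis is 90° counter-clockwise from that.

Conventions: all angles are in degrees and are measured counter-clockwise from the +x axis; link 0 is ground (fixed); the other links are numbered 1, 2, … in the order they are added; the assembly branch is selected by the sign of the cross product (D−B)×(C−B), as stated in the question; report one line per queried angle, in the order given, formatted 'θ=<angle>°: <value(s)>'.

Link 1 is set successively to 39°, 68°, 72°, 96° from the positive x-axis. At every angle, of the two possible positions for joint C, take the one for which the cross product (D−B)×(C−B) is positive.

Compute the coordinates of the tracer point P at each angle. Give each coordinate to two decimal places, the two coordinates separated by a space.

A=(0,0), D=(12.00,0)
θ=39°: B = A + 4.00·(cos39°, sin39°) = (3.1086, 2.5173)
θ=39°: |BD| = 9.2409
θ=39°: circle(B,10.00) ∩ circle(D,4.00): a=9.1655, h=3.9993
θ=39°:   candidates: C₊=(13.0169,3.8686) cross=36.957; C₋=(10.8380,-3.8275) cross=-36.957
θ=39°:   branch + wants cross > 0 → take C=(13.0169,3.8686) (cross=36.957)
θ=39°: ex = (C−B)/|BC| = (0.9908,0.1351); ey = (-0.1351,0.9908)
θ=39°: P = B + 1.03·ex + 2.34·ey = (3.8129,4.9750)
θ=68°: B = A + 4.00·(cos68°, sin68°) = (1.4984, 3.7087)
θ=68°: |BD| = 11.1372
θ=68°: circle(B,10.00) ∩ circle(D,4.00): a=9.3397, h=3.5734
θ=68°:   candidates: C₊=(11.4951,3.9680) cross=39.798; C₋=(9.1152,-2.7709) cross=-39.798
θ=68°:   branch + wants cross > 0 → take C=(11.4951,3.9680) (cross=39.798)
θ=68°: ex = (C−B)/|BC| = (0.9997,0.0259); ey = (-0.0259,0.9997)
θ=68°: P = B + 1.03·ex + 2.34·ey = (2.4674,6.0747)
θ=72°: B = A + 4.00·(cos72°, sin72°) = (1.2361, 3.8042)
θ=72°: |BD| = 11.4164
θ=72°: circle(B,10.00) ∩ circle(D,4.00): a=9.3871, h=3.4470
θ=72°:   candidates: C₊=(11.2353,3.9262) cross=39.353; C₋=(8.9381,-2.5738) cross=-39.353
θ=72°:   branch + wants cross > 0 → take C=(11.2353,3.9262) (cross=39.353)
θ=72°: ex = (C−B)/|BC| = (0.9999,0.0122); ey = (-0.0122,0.9999)
θ=72°: P = B + 1.03·ex + 2.34·ey = (2.2374,6.1566)
θ=96°: B = A + 4.00·(cos96°, sin96°) = (-0.4181, 3.9781)
θ=96°: |BD| = 13.0397
θ=96°: circle(B,10.00) ∩ circle(D,4.00): a=9.7408, h=2.2621
θ=96°:   candidates: C₊=(9.5484,3.1607) cross=29.497; C₋=(8.1682,-1.1478) cross=-29.497
θ=96°:   branch + wants cross > 0 → take C=(9.5484,3.1607) (cross=29.497)
θ=96°: ex = (C−B)/|BC| = (0.9967,-0.0817); ey = (0.0817,0.9967)
θ=96°: P = B + 1.03·ex + 2.34·ey = (0.7997,6.2261)

θ=39°: 3.81 4.98
θ=68°: 2.47 6.07
θ=72°: 2.24 6.16
θ=96°: 0.80 6.23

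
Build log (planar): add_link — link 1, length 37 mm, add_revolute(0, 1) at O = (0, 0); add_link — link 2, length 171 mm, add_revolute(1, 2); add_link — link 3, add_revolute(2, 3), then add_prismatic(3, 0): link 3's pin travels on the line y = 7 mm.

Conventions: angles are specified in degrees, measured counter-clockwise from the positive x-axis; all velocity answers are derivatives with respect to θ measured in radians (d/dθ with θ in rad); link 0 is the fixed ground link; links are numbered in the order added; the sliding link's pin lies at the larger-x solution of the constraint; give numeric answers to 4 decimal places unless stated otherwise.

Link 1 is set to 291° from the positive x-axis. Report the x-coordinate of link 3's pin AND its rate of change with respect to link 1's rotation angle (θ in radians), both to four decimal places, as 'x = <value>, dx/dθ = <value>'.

geometry: r = 37 mm, L = 171 mm, e = 7 mm
crank pin P = (r cos θ, r sin θ) = (13.259614, -34.542476)
h = r sin θ − e = -34.542476 − 7 = -41.542476
x = r cos θ + √(L² − h²) = 13.259614 + 165.877131 = 179.136745
dx/dθ = −r sin θ − h·r cos θ/√(L² − h²) (θ in radians; h = -41.542476) = 37.863230

x = 179.1367, dx/dθ = 37.8632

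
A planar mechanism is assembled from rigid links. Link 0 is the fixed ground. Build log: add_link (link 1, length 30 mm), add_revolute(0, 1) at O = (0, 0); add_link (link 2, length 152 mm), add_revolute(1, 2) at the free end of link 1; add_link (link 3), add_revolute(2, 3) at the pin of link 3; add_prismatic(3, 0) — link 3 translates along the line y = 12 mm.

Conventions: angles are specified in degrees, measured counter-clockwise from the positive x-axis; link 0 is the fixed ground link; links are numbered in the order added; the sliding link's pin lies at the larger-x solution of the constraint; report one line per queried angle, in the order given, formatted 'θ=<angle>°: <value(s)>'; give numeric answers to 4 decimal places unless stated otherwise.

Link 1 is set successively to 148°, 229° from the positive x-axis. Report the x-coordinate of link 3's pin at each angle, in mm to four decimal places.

geometry: r = 30 mm, L = 152 mm, e = 12 mm
θ=148°: crank pin P = (r cos θ, r sin θ) = (-25.441443, 15.897578)
θ=148°: h = r sin θ − e = 15.897578 − 12 = 3.897578
θ=148°: x = r cos θ + √(L² − h²) = -25.441443 + 151.950021 = 126.508578
θ=229°: crank pin P = (r cos θ, r sin θ) = (-19.681771, -22.641287)
θ=229°: h = r sin θ − e = -22.641287 − 12 = -34.641287
θ=229°: x = r cos θ + √(L² − h²) = -19.681771 + 147.999937 = 128.318166

θ=148°: 126.5086
θ=229°: 128.3182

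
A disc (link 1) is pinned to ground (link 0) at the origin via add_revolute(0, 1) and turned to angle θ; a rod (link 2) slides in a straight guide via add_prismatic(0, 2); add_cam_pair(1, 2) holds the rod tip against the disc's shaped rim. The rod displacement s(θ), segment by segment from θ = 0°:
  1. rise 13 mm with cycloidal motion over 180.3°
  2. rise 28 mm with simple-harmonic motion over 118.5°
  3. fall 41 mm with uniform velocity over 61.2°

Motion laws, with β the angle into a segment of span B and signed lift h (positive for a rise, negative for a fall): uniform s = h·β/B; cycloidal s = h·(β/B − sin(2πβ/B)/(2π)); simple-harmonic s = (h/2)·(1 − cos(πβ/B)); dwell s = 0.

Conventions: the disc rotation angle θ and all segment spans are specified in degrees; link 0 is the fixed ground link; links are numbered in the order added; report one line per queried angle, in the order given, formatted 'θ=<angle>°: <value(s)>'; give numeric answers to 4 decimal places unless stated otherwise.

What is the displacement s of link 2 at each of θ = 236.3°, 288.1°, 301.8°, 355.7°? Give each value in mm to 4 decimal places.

segment 1 (0° to 180.3°, cycloidal, h = 13) is passed completely: s = 0.0000 + (13) = 13.0000
θ = 236.3° falls in segment 2 (180.3° to 298.8°, simple-harmonic, h = 28): β = 236.3 − 180.3 = 56°, B = 118.5°; Δs = 28/2·(1 − cos(π·0.4726)) = 12.7952; s = 13.0000 + 12.7952 = 25.7952
θ = 288.1° falls in segment 2 (180.3° to 298.8°, simple-harmonic, h = 28): β = 288.1 − 180.3 = 107.8°, B = 118.5°; Δs = 28/2·(1 − cos(π·0.9097)) = 27.4405; s = 13.0000 + 27.4405 = 40.4405
segment 2 (180.3° to 298.8°, simple-harmonic, h = 28) is passed completely: s = 13.0000 + (28) = 41.0000
θ = 301.8° falls in segment 3 (298.8° to 360°, uniform, h = -41): β = 301.8 − 298.8 = 3°, B = 61.2°; Δs = -41·3/61.2 = -2.0098; s = 41.0000 − 2.0098 = 38.9902
θ = 355.7° falls in segment 3 (298.8° to 360°, uniform, h = -41): β = 355.7 − 298.8 = 56.9°, B = 61.2°; Δs = -41·56.9/61.2 = -38.1193; s = 41.0000 − 38.1193 = 2.8807

θ=236.3°: 25.7952
θ=288.1°: 40.4405
θ=301.8°: 38.9902
θ=355.7°: 2.8807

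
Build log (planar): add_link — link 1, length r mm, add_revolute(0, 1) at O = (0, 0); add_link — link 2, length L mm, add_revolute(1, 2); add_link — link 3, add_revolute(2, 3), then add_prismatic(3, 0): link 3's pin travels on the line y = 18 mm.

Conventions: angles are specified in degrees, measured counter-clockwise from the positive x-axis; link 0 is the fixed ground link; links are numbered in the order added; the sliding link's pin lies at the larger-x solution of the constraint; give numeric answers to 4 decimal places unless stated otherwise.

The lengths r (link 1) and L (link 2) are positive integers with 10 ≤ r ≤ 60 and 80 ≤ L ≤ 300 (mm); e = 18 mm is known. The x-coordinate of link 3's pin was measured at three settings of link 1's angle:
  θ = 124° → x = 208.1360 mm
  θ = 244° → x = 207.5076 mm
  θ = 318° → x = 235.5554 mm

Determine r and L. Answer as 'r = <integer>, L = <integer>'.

constraint per measurement: (x − r cos θ)² + (r sin θ − e)² = L²
subtracting the θ₁ and θ₂ equations cancels the r² and L² terms:
r = (x₁² − x₂²) / (2[(x₁cos θ₁ + e sin θ₁) − (x₂cos θ₂ + e sin θ₂)]) = 22.9996 → r = 23
L² = (x₁ − r cos θ₁)² + (r sin θ₁ − e)² = 48841.0074 → L = 221.0000 → L = 221
check at θ₃=318°: x = 235.5554 (printed 235.5554) ✓

r = 23, L = 221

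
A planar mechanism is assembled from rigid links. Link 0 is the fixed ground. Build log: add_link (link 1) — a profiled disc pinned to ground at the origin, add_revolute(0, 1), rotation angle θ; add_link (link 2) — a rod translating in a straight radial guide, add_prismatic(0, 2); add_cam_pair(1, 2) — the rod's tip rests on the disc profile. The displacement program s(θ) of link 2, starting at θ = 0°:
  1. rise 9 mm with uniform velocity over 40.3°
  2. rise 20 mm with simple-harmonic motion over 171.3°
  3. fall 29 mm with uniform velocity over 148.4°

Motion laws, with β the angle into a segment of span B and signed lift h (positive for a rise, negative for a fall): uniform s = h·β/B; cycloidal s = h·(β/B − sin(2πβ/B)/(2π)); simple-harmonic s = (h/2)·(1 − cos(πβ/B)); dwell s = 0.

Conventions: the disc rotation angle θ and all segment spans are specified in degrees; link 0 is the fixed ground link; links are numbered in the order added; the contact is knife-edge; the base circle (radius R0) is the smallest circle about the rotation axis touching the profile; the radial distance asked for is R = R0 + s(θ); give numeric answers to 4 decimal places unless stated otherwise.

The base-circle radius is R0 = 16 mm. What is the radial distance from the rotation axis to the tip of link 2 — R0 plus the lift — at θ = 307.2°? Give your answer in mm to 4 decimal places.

seg 1 [0°–40.3°] uniform, h=9: full span → s += 9 → s = 9.0000
seg 2 [40.3°–211.6°] simple-harmonic, h=20: full span → s += 20 → s = 29.0000
seg 3 [211.6°–360°] uniform, h=-29: θ=307.2° here. β=95.6, B=148.4. -29·95.6/148.4 = -18.6819 → s = 10.3181
R = R0 + s = 16 + 10.3181 = 26.3181

26.3181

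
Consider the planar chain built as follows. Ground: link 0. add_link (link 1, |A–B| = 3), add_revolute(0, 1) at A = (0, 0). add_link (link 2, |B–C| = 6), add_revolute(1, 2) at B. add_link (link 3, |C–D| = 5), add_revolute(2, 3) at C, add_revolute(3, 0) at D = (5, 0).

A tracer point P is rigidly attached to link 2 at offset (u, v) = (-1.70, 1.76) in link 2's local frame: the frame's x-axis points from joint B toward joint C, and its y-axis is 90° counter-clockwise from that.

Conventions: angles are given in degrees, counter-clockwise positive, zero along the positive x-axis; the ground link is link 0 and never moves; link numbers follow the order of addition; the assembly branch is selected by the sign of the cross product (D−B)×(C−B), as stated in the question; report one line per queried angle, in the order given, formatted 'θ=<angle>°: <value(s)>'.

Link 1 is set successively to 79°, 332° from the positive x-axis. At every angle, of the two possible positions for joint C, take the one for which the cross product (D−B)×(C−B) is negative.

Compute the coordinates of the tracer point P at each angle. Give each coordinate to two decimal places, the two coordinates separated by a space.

A=(0,0), D=(5.00,0)
θ=79°: B = A + 3.00·(cos79°, sin79°) = (0.5724, 2.9449)
θ=79°: |BD| = 5.3175
θ=79°: circle(B,6.00) ∩ circle(D,5.00): a=3.6931, h=4.7288
θ=79°:   candidates: C₊=(6.2663,4.8370) cross=25.145; C₋=(1.0286,-3.0378) cross=-25.145
θ=79°:   branch - wants cross < 0 → take C=(1.0286,-3.0378) (cross=-25.145)
θ=79°: ex = (C−B)/|BC| = (0.0760,-0.9971); ey = (0.9971,0.0760)
θ=79°: P = B + -1.70·ex + 1.76·ey = (2.1981,4.7738)
θ=332°: B = A + 3.00·(cos332°, sin332°) = (2.6488, -1.4084)
θ=332°: |BD| = 2.7407
θ=332°: circle(B,6.00) ∩ circle(D,5.00): a=3.3771, h=4.9593
θ=332°:   candidates: C₊=(2.9974,4.5815) cross=13.592; C₋=(8.0945,-3.9274) cross=-13.592
θ=332°:   branch - wants cross < 0 → take C=(8.0945,-3.9274) (cross=-13.592)
θ=332°: ex = (C−B)/|BC| = (0.9076,-0.4198); ey = (0.4198,0.9076)
θ=332°: P = B + -1.70·ex + 1.76·ey = (1.8448,0.9027)

θ=79°: 2.20 4.77
θ=332°: 1.84 0.90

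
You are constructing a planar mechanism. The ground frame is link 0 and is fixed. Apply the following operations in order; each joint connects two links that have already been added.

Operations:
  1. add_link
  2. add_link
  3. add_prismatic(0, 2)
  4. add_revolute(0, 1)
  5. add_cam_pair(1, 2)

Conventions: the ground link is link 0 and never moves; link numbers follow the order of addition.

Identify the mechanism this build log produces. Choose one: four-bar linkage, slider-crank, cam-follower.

links: 3 (incl. ground); joints: 1 revolute, 1 prismatic, 1 higher (cam) pair, forming one closed loop
3 links, revolute + prismatic + higher pair in one loop → cam-follower

cam-follower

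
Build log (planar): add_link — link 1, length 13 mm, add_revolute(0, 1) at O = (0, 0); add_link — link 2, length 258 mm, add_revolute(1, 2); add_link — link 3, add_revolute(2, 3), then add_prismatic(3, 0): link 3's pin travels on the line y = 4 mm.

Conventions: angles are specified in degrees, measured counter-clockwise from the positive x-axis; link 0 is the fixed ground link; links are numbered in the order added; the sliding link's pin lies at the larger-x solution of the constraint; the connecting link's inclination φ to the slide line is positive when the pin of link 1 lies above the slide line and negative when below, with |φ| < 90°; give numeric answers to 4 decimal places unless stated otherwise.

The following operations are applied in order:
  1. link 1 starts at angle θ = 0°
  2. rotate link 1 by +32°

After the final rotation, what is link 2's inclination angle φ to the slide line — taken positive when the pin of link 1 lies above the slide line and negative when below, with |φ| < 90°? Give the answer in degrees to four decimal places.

geometry: r = 13 mm, L = 258 mm, e = 4 mm; θ starts at 0°
rotate link 1 by +32°: θ ← 0° +32° = 32°
h = r sin θ − e = 6.888950 − 4 = 2.888950
sin φ = h / L = 2.888950 / 258 = 0.01119748
φ = arcsin(0.01119748) = 0.641582°

0.6416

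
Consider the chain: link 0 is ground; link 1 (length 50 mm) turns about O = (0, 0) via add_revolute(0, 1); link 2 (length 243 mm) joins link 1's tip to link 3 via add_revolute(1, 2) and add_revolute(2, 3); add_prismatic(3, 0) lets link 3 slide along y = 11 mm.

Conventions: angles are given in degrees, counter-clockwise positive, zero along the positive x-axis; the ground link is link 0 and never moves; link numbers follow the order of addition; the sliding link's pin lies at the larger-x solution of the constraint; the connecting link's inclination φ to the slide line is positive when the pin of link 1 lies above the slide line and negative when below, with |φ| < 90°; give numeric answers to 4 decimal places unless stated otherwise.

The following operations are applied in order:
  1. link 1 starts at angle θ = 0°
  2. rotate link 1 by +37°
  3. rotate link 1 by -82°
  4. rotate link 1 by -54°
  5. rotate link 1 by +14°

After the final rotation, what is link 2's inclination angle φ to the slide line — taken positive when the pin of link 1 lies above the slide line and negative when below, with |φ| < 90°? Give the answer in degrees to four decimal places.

geometry: r = 50 mm, L = 243 mm, e = 11 mm; θ starts at 0°
rotate link 1 by +37°: θ ← 0° +37° = 37°
rotate link 1 by -82°: θ ← 37° -82° = -45°
rotate link 1 by -54°: θ ← -45° -54° = -99°
rotate link 1 by +14°: θ ← -99° +14° = -85°
h = r sin θ − e = -49.809735 − 11 = -60.809735
sin φ = h / L = -60.809735 / 243 = -0.25024582
φ = arcsin(-0.25024582) = -14.492059°

-14.4921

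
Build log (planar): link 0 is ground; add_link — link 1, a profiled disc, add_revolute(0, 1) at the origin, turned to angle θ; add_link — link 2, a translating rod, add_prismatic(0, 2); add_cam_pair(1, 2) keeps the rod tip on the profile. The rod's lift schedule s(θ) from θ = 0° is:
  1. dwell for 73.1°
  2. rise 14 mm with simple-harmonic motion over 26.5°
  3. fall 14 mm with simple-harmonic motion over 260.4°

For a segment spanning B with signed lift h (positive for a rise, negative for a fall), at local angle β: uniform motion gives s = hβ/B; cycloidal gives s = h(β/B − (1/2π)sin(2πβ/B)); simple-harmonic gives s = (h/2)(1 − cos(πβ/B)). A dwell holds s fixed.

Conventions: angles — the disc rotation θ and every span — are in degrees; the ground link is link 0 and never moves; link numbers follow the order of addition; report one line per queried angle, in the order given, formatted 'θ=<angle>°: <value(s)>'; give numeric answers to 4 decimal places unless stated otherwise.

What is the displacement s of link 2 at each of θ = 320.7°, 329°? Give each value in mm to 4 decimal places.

seg 1 [0°–73.1°] dwell: s stays 0.0000
seg 2 [73.1°–99.6°] simple-harmonic, h=14: full span → s += 14 → s = 14.0000
seg 3 [99.6°–360°] simple-harmonic, h=-14: θ=320.7° here. β=221.1, B=260.4. -14/2·(1 − cos(π·0.8491)) = -13.2278 → s = 0.7722
seg 3 [99.6°–360°] simple-harmonic, h=-14: θ=329° here. β=229.4, B=260.4. -14/2·(1 − cos(π·0.8810)) = -13.5161 → s = 0.4839

θ=320.7°: 0.7722
θ=329°: 0.4839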